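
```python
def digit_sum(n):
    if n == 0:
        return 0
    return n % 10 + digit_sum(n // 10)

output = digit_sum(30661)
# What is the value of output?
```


digit_sum(30661)
= 1 + digit_sum(3066)
= 1 + 6 + digit_sum(306)
= 1 + 6 + 6 + digit_sum(30)
= 1 + 6 + 6 + 0 + digit_sum(3)
= 1 + 6 + 6 + 0 + 3 + digit_sum(0)
= 1 + 6 + 6 + 0 + 3 + 0
= 16


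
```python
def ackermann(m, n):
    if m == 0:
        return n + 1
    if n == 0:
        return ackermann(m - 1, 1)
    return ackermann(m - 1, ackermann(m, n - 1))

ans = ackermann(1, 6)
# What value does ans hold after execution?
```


ackermann(1, 6)
= ackermann(0, ackermann(1, 5))
First compute ackermann(1, 5) = 7
= ackermann(0, 7)
= 8


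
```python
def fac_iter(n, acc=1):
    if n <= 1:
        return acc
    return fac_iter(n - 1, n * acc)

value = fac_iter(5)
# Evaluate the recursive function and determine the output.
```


fac_iter(5, 1)
= fac_iter(4, 5 * 1) = fac_iter(4, 5)
= fac_iter(3, 4 * 5) = fac_iter(3, 20)
= fac_iter(2, 3 * 20) = fac_iter(2, 60)
= fac_iter(1, 2 * 60) = fac_iter(1, 120)
n <= 1, return acc = 120


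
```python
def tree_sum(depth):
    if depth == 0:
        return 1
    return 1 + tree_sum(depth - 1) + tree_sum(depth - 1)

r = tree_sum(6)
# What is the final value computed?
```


tree_sum(6)
= 1 + tree_sum(5) + tree_sum(5)
= 1 + 2 * tree_sum(5)
tree_sum(k) = 2^(k+1) - 1
tree_sum(0) = 1
tree_sum(1) = 3
tree_sum(2) = 7
tree_sum(3) = 15
tree_sum(4) = 31
tree_sum(6) = 2^7 - 1 = 127


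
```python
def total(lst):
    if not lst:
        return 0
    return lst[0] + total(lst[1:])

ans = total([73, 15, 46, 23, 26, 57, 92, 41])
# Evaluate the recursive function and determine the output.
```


total([73, 15, 46, 23, 26, 57, 92, 41])
= 73 + total([15, 46, 23, 26, 57, 92, 41])
= 73 + 15 + total([46, 23, 26, 57, 92, 41])
= 73 + 15 + 46 + total([23, 26, 57, 92, 41])
= 73 + 15 + 46 + 23 + total([26, 57, 92, 41])
= 73 + 15 + 46 + 23 + 26 + total([57, 92, 41])
= 73 + 15 + 46 + 23 + 26 + 57 + total([92, 41])
= 73 + 15 + 46 + 23 + 26 + 57 + 92 + total([41])
= 73 + 15 + 46 + 23 + 26 + 57 + 92 + 41 + total([])
= 73 + 15 + 46 + 23 + 26 + 57 + 92 + 41 + 0
= 373


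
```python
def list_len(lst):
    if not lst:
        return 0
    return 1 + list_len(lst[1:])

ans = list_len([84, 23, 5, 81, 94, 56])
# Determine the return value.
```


list_len([84, 23, 5, 81, 94, 56])
= 1 + list_len([23, 5, 81, 94, 56])
= 1 + 1 + list_len([5, 81, 94, 56])
= 1 + 1 + 1 + list_len([81, 94, 56])
= 1 + 1 + 1 + 1 + list_len([94, 56])
= 1 + 1 + 1 + 1 + 1 + list_len([56])
= 1 + 1 + 1 + 1 + 1 + 1 + list_len([])
= 1 + 1 + 1 + 1 + 1 + 1 + 0
= 6


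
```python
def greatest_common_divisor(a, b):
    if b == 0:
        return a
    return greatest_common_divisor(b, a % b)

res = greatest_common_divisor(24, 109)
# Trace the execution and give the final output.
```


greatest_common_divisor(24, 109)
= greatest_common_divisor(109, 24 % 109) = greatest_common_divisor(109, 24)
= greatest_common_divisor(24, 109 % 24) = greatest_common_divisor(24, 13)
= greatest_common_divisor(13, 24 % 13) = greatest_common_divisor(13, 11)
= greatest_common_divisor(11, 13 % 11) = greatest_common_divisor(11, 2)
= greatest_common_divisor(2, 11 % 2) = greatest_common_divisor(2, 1)
= greatest_common_divisor(1, 2 % 1) = greatest_common_divisor(1, 0)
b == 0, return a = 1


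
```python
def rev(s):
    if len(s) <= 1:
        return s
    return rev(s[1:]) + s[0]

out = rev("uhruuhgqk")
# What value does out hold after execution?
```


rev("uhruuhgqk")
= rev("hruuhgqk") + "u"
= rev("ruuhgqk") + "h" + "u"
= rev("uuhgqk") + "r" + "h" + "u"
= rev("uhgqk") + "u" + "r" + "h" + "u"
= rev("hgqk") + "u" + "u" + "r" + "h" + "u"
= rev("gqk") + "h" + "u" + "u" + "r" + "h" + "u"
= rev("qk") + "g" + "h" + "u" + "u" + "r" + "h" + "u"
= rev("k") + "q" + "g" + "h" + "u" + "u" + "r" + "h" + "u"
= "k" + "q" + "g" + "h" + "u" + "u" + "r" + "h" + "u"
= "kqghuurhu"


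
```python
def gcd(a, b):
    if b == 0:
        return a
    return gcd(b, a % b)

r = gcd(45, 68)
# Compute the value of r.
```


gcd(45, 68)
= gcd(68, 45 % 68) = gcd(68, 45)
= gcd(45, 68 % 45) = gcd(45, 23)
= gcd(23, 45 % 23) = gcd(23, 22)
= gcd(22, 23 % 22) = gcd(22, 1)
= gcd(1, 22 % 1) = gcd(1, 0)
b == 0, return a = 1


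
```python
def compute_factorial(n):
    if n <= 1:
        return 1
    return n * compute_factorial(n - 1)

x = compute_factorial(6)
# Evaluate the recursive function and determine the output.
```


compute_factorial(6)
= 6 * compute_factorial(5)
= 6 * 5 * compute_factorial(4)
= 6 * 5 * 4 * compute_factorial(3)
= 6 * 5 * 4 * 3 * compute_factorial(2)
= 6 * 5 * 4 * 3 * 2 * compute_factorial(1)
= 6 * 5 * 4 * 3 * 2 * 1
= 720


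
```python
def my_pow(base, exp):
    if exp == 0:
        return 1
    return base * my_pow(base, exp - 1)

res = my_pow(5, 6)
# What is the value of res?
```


my_pow(5, 6)
= 5 * my_pow(5, 5)
= 5 * 5 * my_pow(5, 4)
= 5 * 5 * 5 * my_pow(5, 3)
= 5 * 5 * 5 * 5 * my_pow(5, 2)
= 5 * 5 * 5 * 5 * 5 * my_pow(5, 1)
= 5 * 5 * 5 * 5 * 5 * 5 * my_pow(5, 0)
= 5 * 5 * 5 * 5 * 5 * 5 * 1
= 15625


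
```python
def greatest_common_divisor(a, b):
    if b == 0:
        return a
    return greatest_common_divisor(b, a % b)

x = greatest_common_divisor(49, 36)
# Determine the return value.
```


greatest_common_divisor(49, 36)
= greatest_common_divisor(36, 49 % 36) = greatest_common_divisor(36, 13)
= greatest_common_divisor(13, 36 % 13) = greatest_common_divisor(13, 10)
= greatest_common_divisor(10, 13 % 10) = greatest_common_divisor(10, 3)
= greatest_common_divisor(3, 10 % 3) = greatest_common_divisor(3, 1)
= greatest_common_divisor(1, 3 % 1) = greatest_common_divisor(1, 0)
b == 0, return a = 1


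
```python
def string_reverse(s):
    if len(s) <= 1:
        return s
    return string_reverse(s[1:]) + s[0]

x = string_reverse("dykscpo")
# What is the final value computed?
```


string_reverse("dykscpo")
= string_reverse("ykscpo") + "d"
= string_reverse("kscpo") + "y" + "d"
= string_reverse("scpo") + "k" + "y" + "d"
= string_reverse("cpo") + "s" + "k" + "y" + "d"
= string_reverse("po") + "c" + "s" + "k" + "y" + "d"
= string_reverse("o") + "p" + "c" + "s" + "k" + "y" + "d"
= "o" + "p" + "c" + "s" + "k" + "y" + "d"
= "opcskyd"


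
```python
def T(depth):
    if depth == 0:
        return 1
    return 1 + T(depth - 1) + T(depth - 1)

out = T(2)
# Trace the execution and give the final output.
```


T(2)
= 1 + T(1) + T(1)
= 1 + 2 * T(1)
T(k) = 2^(k+1) - 1
T(0) = 1
T(1) = 3
T(2) = 7
T(2) = 2^3 - 1 = 7


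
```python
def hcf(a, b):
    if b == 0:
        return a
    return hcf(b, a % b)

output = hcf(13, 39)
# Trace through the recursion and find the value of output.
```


hcf(13, 39)
= hcf(39, 13 % 39) = hcf(39, 13)
= hcf(13, 39 % 13) = hcf(13, 0)
b == 0, return a = 13


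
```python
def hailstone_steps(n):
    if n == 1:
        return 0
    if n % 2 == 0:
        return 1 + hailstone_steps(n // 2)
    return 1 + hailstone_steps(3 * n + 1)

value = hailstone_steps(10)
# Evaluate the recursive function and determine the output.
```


hailstone_steps(10)
10 is even -> hailstone_steps(5)
5 is odd -> 3*5+1 = 16 -> hailstone_steps(16)
16 is even -> hailstone_steps(8)
8 is even -> hailstone_steps(4)
4 is even -> hailstone_steps(2)
2 is even -> hailstone_steps(1)
Reached 1 after 6 steps
= 6


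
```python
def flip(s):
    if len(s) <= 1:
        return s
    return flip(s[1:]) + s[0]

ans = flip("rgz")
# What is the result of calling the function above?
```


flip("rgz")
= flip("gz") + "r"
= flip("z") + "g" + "r"
= "z" + "g" + "r"
= "zgr"


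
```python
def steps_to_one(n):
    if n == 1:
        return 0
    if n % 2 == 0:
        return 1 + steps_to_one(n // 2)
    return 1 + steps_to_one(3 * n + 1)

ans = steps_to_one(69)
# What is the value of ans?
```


steps_to_one(69)
69 is odd -> 3*69+1 = 208 -> steps_to_one(208)
208 is even -> steps_to_one(104)
104 is even -> steps_to_one(52)
52 is even -> steps_to_one(26)
26 is even -> steps_to_one(13)
13 is odd -> 3*13+1 = 40 -> steps_to_one(40)
40 is even -> steps_to_one(20)
20 is even -> steps_to_one(10)
10 is even -> steps_to_one(5)
5 is odd -> 3*5+1 = 16 -> steps_to_one(16)
16 is even -> steps_to_one(8)
8 is even -> steps_to_one(4)
4 is even -> steps_to_one(2)
2 is even -> steps_to_one(1)
Reached 1 after 14 steps
= 14


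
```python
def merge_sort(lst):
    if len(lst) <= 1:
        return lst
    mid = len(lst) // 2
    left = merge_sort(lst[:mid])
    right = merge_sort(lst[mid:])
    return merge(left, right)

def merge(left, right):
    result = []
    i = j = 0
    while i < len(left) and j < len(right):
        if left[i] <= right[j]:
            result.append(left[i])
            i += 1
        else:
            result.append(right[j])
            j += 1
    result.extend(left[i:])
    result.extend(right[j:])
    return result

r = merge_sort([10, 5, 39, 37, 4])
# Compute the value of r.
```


merge_sort([10, 5, 39, 37, 4])
Split into [10, 5] and [39, 37, 4]
Left sorted: [5, 10]
Right sorted: [4, 37, 39]
Merge [5, 10] and [4, 37, 39]
= [4, 5, 10, 37, 39]


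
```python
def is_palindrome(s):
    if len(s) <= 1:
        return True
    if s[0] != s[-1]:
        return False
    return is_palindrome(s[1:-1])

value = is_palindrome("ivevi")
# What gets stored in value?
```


is_palindrome("ivevi")
"ivevi": s[0]='i' == s[-1]='i' -> is_palindrome("vev")
"vev": s[0]='v' == s[-1]='v' -> is_palindrome("e")
"e": len <= 1 -> True
= True


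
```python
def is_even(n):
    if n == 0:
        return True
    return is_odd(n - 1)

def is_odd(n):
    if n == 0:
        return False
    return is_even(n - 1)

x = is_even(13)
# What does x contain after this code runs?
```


is_even(13)
= is_odd(12)
= is_even(11)
= is_odd(10)
= is_even(9)
= is_odd(8)
= is_even(7)
= is_odd(6)
= is_even(5)
= is_odd(4)
= is_even(3)
= is_odd(2)
= is_even(1)
= is_odd(0)
n == 0: return False
= False


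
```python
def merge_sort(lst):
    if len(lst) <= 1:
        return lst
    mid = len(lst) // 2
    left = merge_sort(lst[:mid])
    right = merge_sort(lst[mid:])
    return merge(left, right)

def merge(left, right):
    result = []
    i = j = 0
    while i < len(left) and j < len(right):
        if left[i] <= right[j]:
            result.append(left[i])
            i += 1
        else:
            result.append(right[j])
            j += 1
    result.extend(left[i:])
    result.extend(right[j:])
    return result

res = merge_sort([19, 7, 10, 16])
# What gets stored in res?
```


merge_sort([19, 7, 10, 16])
Split into [19, 7] and [10, 16]
Left sorted: [7, 19]
Right sorted: [10, 16]
Merge [7, 19] and [10, 16]
= [7, 10, 16, 19]


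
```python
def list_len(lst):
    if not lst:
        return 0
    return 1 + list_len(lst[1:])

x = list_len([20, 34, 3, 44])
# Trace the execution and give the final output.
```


list_len([20, 34, 3, 44])
= 1 + list_len([34, 3, 44])
= 1 + 1 + list_len([3, 44])
= 1 + 1 + 1 + list_len([44])
= 1 + 1 + 1 + 1 + list_len([])
= 1 + 1 + 1 + 1 + 0
= 4


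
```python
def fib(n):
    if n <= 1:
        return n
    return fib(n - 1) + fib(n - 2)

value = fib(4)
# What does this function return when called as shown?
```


fib(4)
= fib(3) + fib(2)
= (fib(2) + fib(1)) + fib(2)
Computing bottom-up: fib(0)=0, fib(1)=1, fib(2)=1, fib(3)=2, fib(4)=3
= 3


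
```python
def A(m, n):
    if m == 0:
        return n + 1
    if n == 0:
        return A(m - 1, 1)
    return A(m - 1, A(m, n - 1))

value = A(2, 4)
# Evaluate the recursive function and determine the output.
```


A(2, 4)
= A(1, A(2, 3))
First compute A(2, 3) = 9
= A(1, 9)
= 11


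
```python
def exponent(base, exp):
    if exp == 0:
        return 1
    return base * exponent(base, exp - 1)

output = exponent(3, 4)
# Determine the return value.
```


exponent(3, 4)
= 3 * exponent(3, 3)
= 3 * 3 * exponent(3, 2)
= 3 * 3 * 3 * exponent(3, 1)
= 3 * 3 * 3 * 3 * exponent(3, 0)
= 3 * 3 * 3 * 3 * 1
= 81


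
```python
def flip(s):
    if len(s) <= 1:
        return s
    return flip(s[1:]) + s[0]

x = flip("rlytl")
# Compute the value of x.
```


flip("rlytl")
= flip("lytl") + "r"
= flip("ytl") + "l" + "r"
= flip("tl") + "y" + "l" + "r"
= flip("l") + "t" + "y" + "l" + "r"
= "l" + "t" + "y" + "l" + "r"
= "ltylr"


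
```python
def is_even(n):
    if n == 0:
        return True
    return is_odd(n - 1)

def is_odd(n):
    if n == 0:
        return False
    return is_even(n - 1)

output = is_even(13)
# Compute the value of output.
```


is_even(13)
= is_odd(12)
= is_even(11)
= is_odd(10)
= is_even(9)
= is_odd(8)
= is_even(7)
= is_odd(6)
= is_even(5)
= is_odd(4)
= is_even(3)
= is_odd(2)
= is_even(1)
= is_odd(0)
n == 0: return False
= False


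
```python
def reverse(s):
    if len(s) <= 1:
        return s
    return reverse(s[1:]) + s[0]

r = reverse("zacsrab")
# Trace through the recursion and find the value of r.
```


reverse("zacsrab")
= reverse("acsrab") + "z"
= reverse("csrab") + "a" + "z"
= reverse("srab") + "c" + "a" + "z"
= reverse("rab") + "s" + "c" + "a" + "z"
= reverse("ab") + "r" + "s" + "c" + "a" + "z"
= reverse("b") + "a" + "r" + "s" + "c" + "a" + "z"
= "b" + "a" + "r" + "s" + "c" + "a" + "z"
= "barscaz"


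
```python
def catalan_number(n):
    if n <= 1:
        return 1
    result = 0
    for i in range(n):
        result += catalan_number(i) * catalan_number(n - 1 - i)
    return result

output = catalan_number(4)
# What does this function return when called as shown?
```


catalan_number(4)
= sum of catalan_number(i) * catalan_number(4-1-i) for i in 0..3
First compute sub-values bottom-up:
  catalan_number(0) = 1, catalan_number(1) = 1
  catalan_number(2) = 1*1 + 1*1 = 2
  catalan_number(3) = 1*2 + 1*1 + 2*1 = 5
Now catalan_number(4):
  catalan_number(0)*catalan_number(3) = 1*5 = 5
  catalan_number(1)*catalan_number(2) = 1*2 = 2
  catalan_number(2)*catalan_number(1) = 2*1 = 2
  catalan_number(3)*catalan_number(0) = 5*1 = 5
= 5 + 2 + 2 + 5
= 14


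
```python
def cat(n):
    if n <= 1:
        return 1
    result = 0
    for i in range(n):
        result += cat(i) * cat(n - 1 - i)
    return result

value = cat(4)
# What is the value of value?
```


cat(4)
= sum of cat(i) * cat(4-1-i) for i in 0..3
First compute sub-values bottom-up:
  cat(0) = 1, cat(1) = 1
  cat(2) = 1*1 + 1*1 = 2
  cat(3) = 1*2 + 1*1 + 2*1 = 5
Now cat(4):
  cat(0)*cat(3) = 1*5 = 5
  cat(1)*cat(2) = 1*2 = 2
  cat(2)*cat(1) = 2*1 = 2
  cat(3)*cat(0) = 5*1 = 5
= 5 + 2 + 2 + 5
= 14


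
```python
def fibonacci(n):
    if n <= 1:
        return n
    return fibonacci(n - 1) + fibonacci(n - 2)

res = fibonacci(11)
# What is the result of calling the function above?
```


fibonacci(11)
= fibonacci(10) + fibonacci(9)
= (fibonacci(9) + fibonacci(8)) + fibonacci(9)
Computing bottom-up: fibonacci(0)=0, fibonacci(1)=1, fibonacci(2)=1, fibonacci(3)=2, fibonacci(4)=3, fibonacci(5)=5, fibonacci(6)=8, fibonacci(7)=13, fibonacci(8)=21, fibonacci(9)=34, fibonacci(10)=55, fibonacci(11)=89
= 89


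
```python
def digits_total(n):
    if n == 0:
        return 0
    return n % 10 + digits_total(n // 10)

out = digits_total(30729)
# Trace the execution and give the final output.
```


digits_total(30729)
= 9 + digits_total(3072)
= 9 + 2 + digits_total(307)
= 9 + 2 + 7 + digits_total(30)
= 9 + 2 + 7 + 0 + digits_total(3)
= 9 + 2 + 7 + 0 + 3 + digits_total(0)
= 9 + 2 + 7 + 0 + 3 + 0
= 21


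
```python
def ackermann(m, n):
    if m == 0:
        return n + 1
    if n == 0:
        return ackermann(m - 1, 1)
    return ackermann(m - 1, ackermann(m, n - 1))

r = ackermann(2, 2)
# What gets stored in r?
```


ackermann(2, 2)
= ackermann(1, ackermann(2, 1))
First compute ackermann(2, 1) = 5
= ackermann(1, 5)
= 7


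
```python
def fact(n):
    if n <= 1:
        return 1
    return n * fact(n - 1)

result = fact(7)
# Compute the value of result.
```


fact(7)
= 7 * fact(6)
= 7 * 6 * fact(5)
= 7 * 6 * 5 * fact(4)
= 7 * 6 * 5 * 4 * fact(3)
= 7 * 6 * 5 * 4 * 3 * fact(2)
= 7 * 6 * 5 * 4 * 3 * 2 * fact(1)
= 7 * 6 * 5 * 4 * 3 * 2 * 1
= 5040


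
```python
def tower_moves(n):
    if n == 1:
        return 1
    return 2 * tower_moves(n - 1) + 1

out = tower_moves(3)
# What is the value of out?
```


tower_moves(3)
= 2 * tower_moves(2) + 1
= 2 * (2 * tower_moves(1) + 1) + 1
Now compute bottom-up:
tower_moves(1) = 1
tower_moves(2) = 2 * 1 + 1 = 3
tower_moves(3) = 2 * 3 + 1 = 7
= 7


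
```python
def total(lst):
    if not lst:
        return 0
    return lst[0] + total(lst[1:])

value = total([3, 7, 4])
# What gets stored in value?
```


total([3, 7, 4])
= 3 + total([7, 4])
= 3 + 7 + total([4])
= 3 + 7 + 4 + total([])
= 3 + 7 + 4 + 0
= 14


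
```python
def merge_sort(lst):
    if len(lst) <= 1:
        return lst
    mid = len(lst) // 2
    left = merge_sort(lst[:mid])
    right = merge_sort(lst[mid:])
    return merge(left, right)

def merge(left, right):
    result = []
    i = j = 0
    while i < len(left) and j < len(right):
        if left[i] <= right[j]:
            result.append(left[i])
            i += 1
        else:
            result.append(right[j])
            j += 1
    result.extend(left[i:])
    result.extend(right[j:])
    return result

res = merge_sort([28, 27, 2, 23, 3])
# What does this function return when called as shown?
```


merge_sort([28, 27, 2, 23, 3])
Split into [28, 27] and [2, 23, 3]
Left sorted: [27, 28]
Right sorted: [2, 3, 23]
Merge [27, 28] and [2, 3, 23]
= [2, 3, 23, 27, 28]


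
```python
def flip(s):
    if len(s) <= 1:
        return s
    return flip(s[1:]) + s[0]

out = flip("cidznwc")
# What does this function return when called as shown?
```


flip("cidznwc")
= flip("idznwc") + "c"
= flip("dznwc") + "i" + "c"
= flip("znwc") + "d" + "i" + "c"
= flip("nwc") + "z" + "d" + "i" + "c"
= flip("wc") + "n" + "z" + "d" + "i" + "c"
= flip("c") + "w" + "n" + "z" + "d" + "i" + "c"
= "c" + "w" + "n" + "z" + "d" + "i" + "c"
= "cwnzdic"


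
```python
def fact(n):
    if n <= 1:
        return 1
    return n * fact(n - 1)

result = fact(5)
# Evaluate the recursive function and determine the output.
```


fact(5)
= 5 * fact(4)
= 5 * 4 * fact(3)
= 5 * 4 * 3 * fact(2)
= 5 * 4 * 3 * 2 * fact(1)
= 5 * 4 * 3 * 2 * 1
= 120


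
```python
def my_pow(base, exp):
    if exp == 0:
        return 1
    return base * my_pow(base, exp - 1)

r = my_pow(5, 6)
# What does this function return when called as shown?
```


my_pow(5, 6)
= 5 * my_pow(5, 5)
= 5 * 5 * my_pow(5, 4)
= 5 * 5 * 5 * my_pow(5, 3)
= 5 * 5 * 5 * 5 * my_pow(5, 2)
= 5 * 5 * 5 * 5 * 5 * my_pow(5, 1)
= 5 * 5 * 5 * 5 * 5 * 5 * my_pow(5, 0)
= 5 * 5 * 5 * 5 * 5 * 5 * 1
= 15625


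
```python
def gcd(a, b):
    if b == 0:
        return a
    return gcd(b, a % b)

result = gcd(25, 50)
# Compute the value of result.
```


gcd(25, 50)
= gcd(50, 25 % 50) = gcd(50, 25)
= gcd(25, 50 % 25) = gcd(25, 0)
b == 0, return a = 25


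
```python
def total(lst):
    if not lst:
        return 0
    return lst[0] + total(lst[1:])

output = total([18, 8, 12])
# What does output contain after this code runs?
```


total([18, 8, 12])
= 18 + total([8, 12])
= 18 + 8 + total([12])
= 18 + 8 + 12 + total([])
= 18 + 8 + 12 + 0
= 38


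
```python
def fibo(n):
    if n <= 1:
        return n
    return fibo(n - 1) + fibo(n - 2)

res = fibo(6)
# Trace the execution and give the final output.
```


fibo(6)
= fibo(5) + fibo(4)
= (fibo(4) + fibo(3)) + fibo(4)
Computing bottom-up: fibo(0)=0, fibo(1)=1, fibo(2)=1, fibo(3)=2, fibo(4)=3, fibo(5)=5, fibo(6)=8
= 8


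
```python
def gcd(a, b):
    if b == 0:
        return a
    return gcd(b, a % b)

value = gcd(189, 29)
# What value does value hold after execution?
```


gcd(189, 29)
= gcd(29, 189 % 29) = gcd(29, 15)
= gcd(15, 29 % 15) = gcd(15, 14)
= gcd(14, 15 % 14) = gcd(14, 1)
= gcd(1, 14 % 1) = gcd(1, 0)
b == 0, return a = 1


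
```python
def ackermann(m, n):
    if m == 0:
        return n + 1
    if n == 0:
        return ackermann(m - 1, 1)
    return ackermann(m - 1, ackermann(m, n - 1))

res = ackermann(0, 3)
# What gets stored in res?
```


ackermann(0, 3)
m == 0: return 3 + 1 = 4
= 4


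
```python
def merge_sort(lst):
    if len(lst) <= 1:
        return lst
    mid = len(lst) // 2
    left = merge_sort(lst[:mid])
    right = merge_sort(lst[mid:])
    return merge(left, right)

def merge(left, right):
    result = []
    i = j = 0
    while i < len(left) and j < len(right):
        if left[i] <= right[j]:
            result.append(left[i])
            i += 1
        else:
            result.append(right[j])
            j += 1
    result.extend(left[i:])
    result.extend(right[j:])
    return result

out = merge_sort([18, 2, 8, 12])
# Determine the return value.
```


merge_sort([18, 2, 8, 12])
Split into [18, 2] and [8, 12]
Left sorted: [2, 18]
Right sorted: [8, 12]
Merge [2, 18] and [8, 12]
= [2, 8, 12, 18]


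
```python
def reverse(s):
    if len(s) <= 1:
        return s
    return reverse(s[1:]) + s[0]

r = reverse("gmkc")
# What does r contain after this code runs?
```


reverse("gmkc")
= reverse("mkc") + "g"
= reverse("kc") + "m" + "g"
= reverse("c") + "k" + "m" + "g"
= "c" + "k" + "m" + "g"
= "ckmg"


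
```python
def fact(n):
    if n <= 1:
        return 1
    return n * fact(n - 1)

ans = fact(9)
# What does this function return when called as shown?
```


fact(9)
= 9 * fact(8)
= 9 * 8 * fact(7)
= 9 * 8 * 7 * fact(6)
= 9 * 8 * 7 * 6 * fact(5)
= 9 * 8 * 7 * 6 * 5 * fact(4)
= 9 * 8 * 7 * 6 * 5 * 4 * fact(3)
= 9 * 8 * 7 * 6 * 5 * 4 * 3 * fact(2)
= 9 * 8 * 7 * 6 * 5 * 4 * 3 * 2 * fact(1)
= 9 * 8 * 7 * 6 * 5 * 4 * 3 * 2 * 1
= 362880


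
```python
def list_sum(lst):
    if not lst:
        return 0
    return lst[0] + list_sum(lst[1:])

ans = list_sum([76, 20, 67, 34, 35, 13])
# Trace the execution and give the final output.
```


list_sum([76, 20, 67, 34, 35, 13])
= 76 + list_sum([20, 67, 34, 35, 13])
= 76 + 20 + list_sum([67, 34, 35, 13])
= 76 + 20 + 67 + list_sum([34, 35, 13])
= 76 + 20 + 67 + 34 + list_sum([35, 13])
= 76 + 20 + 67 + 34 + 35 + list_sum([13])
= 76 + 20 + 67 + 34 + 35 + 13 + list_sum([])
= 76 + 20 + 67 + 34 + 35 + 13 + 0
= 245


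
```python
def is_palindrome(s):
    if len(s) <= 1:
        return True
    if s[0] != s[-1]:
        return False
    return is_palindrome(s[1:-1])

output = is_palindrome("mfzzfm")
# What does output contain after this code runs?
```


is_palindrome("mfzzfm")
"mfzzfm": s[0]='m' == s[-1]='m' -> is_palindrome("fzzf")
"fzzf": s[0]='f' == s[-1]='f' -> is_palindrome("zz")
"zz": s[0]='z' == s[-1]='z' -> is_palindrome("")
"": len <= 1 -> True
= True


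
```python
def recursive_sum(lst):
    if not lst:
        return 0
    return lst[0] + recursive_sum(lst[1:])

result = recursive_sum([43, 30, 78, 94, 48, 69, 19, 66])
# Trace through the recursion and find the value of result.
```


recursive_sum([43, 30, 78, 94, 48, 69, 19, 66])
= 43 + recursive_sum([30, 78, 94, 48, 69, 19, 66])
= 43 + 30 + recursive_sum([78, 94, 48, 69, 19, 66])
= 43 + 30 + 78 + recursive_sum([94, 48, 69, 19, 66])
= 43 + 30 + 78 + 94 + recursive_sum([48, 69, 19, 66])
= 43 + 30 + 78 + 94 + 48 + recursive_sum([69, 19, 66])
= 43 + 30 + 78 + 94 + 48 + 69 + recursive_sum([19, 66])
= 43 + 30 + 78 + 94 + 48 + 69 + 19 + recursive_sum([66])
= 43 + 30 + 78 + 94 + 48 + 69 + 19 + 66 + recursive_sum([])
= 43 + 30 + 78 + 94 + 48 + 69 + 19 + 66 + 0
= 447


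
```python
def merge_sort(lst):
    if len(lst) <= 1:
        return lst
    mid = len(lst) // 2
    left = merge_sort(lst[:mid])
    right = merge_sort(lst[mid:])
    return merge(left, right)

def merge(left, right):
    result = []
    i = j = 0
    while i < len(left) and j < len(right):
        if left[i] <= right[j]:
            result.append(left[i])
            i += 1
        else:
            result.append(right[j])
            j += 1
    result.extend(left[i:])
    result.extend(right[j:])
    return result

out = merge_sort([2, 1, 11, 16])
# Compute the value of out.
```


merge_sort([2, 1, 11, 16])
Split into [2, 1] and [11, 16]
Left sorted: [1, 2]
Right sorted: [11, 16]
Merge [1, 2] and [11, 16]
= [1, 2, 11, 16]


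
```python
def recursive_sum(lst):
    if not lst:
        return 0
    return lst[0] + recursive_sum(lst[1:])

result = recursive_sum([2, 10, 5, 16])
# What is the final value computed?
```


recursive_sum([2, 10, 5, 16])
= 2 + recursive_sum([10, 5, 16])
= 2 + 10 + recursive_sum([5, 16])
= 2 + 10 + 5 + recursive_sum([16])
= 2 + 10 + 5 + 16 + recursive_sum([])
= 2 + 10 + 5 + 16 + 0
= 33


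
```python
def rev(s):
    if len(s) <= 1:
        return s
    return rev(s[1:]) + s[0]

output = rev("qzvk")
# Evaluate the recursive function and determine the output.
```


rev("qzvk")
= rev("zvk") + "q"
= rev("vk") + "z" + "q"
= rev("k") + "v" + "z" + "q"
= "k" + "v" + "z" + "q"
= "kvzq"


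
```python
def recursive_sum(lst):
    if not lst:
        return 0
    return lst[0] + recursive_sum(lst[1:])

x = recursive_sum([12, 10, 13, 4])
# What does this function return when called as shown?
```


recursive_sum([12, 10, 13, 4])
= 12 + recursive_sum([10, 13, 4])
= 12 + 10 + recursive_sum([13, 4])
= 12 + 10 + 13 + recursive_sum([4])
= 12 + 10 + 13 + 4 + recursive_sum([])
= 12 + 10 + 13 + 4 + 0
= 39


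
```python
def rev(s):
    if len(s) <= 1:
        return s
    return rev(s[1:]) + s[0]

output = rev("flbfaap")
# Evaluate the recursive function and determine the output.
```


rev("flbfaap")
= rev("lbfaap") + "f"
= rev("bfaap") + "l" + "f"
= rev("faap") + "b" + "l" + "f"
= rev("aap") + "f" + "b" + "l" + "f"
= rev("ap") + "a" + "f" + "b" + "l" + "f"
= rev("p") + "a" + "a" + "f" + "b" + "l" + "f"
= "p" + "a" + "a" + "f" + "b" + "l" + "f"
= "paafblf"


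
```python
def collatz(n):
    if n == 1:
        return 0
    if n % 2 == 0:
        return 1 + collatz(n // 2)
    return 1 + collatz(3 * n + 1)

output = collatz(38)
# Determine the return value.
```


collatz(38)
38 is even -> collatz(19)
19 is odd -> 3*19+1 = 58 -> collatz(58)
58 is even -> collatz(29)
29 is odd -> 3*29+1 = 88 -> collatz(88)
88 is even -> collatz(44)
44 is even -> collatz(22)
22 is even -> collatz(11)
11 is odd -> 3*11+1 = 34 -> collatz(34)
34 is even -> collatz(17)
17 is odd -> 3*17+1 = 52 -> collatz(52)
52 is even -> collatz(26)
26 is even -> collatz(13)
13 is odd -> 3*13+1 = 40 -> collatz(40)
40 is even -> collatz(20)
20 is even -> collatz(10)
10 is even -> collatz(5)
5 is odd -> 3*5+1 = 16 -> collatz(16)
16 is even -> collatz(8)
8 is even -> collatz(4)
4 is even -> collatz(2)
2 is even -> collatz(1)
Reached 1 after 21 steps
= 21


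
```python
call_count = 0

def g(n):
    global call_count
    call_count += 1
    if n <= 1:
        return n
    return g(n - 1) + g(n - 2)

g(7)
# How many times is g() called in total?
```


g(7) calls g(6) and g(5); each non-base call branches into two more.
Let C(k) = total number of calls made by g(k), including the call to g(k) itself.
Base cases: C(0) = 1, C(1) = 1
Recurrence: C(k) = 1 + C(k-1) + C(k-2)
  C(2) = 1 + C(1) + C(0) = 1 + 1 + 1 = 3
  C(3) = 1 + C(2) + C(1) = 1 + 3 + 1 = 5
  C(4) = 1 + C(3) + C(2) = 1 + 5 + 3 = 9
  C(5) = 1 + C(4) + C(3) = 1 + 9 + 5 = 15
  C(6) = 1 + C(5) + C(4) = 1 + 15 + 9 = 25
  C(7) = 1 + C(6) + C(5) = 1 + 25 + 15 = 41
Total calls = C(7) = 41


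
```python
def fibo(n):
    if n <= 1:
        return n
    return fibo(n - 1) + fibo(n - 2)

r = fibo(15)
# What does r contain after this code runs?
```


fibo(15)
= fibo(14) + fibo(13)
= (fibo(13) + fibo(12)) + fibo(13)
Computing bottom-up: fibo(0)=0, fibo(1)=1, fibo(2)=1, fibo(3)=2, fibo(4)=3, fibo(5)=5, fibo(6)=8, fibo(7)=13, fibo(8)=21, fibo(9)=34, fibo(10)=55, fibo(11)=89, fibo(12)=144, fibo(13)=233, fibo(14)=377, fibo(15)=610
= 610


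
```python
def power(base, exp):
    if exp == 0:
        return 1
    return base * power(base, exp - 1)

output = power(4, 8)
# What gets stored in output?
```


power(4, 8)
= 4 * power(4, 7)
= 4 * 4 * power(4, 6)
= 4 * 4 * 4 * power(4, 5)
= 4 * 4 * 4 * 4 * power(4, 4)
= 4 * 4 * 4 * 4 * 4 * power(4, 3)
= 4 * 4 * 4 * 4 * 4 * 4 * power(4, 2)
= 4 * 4 * 4 * 4 * 4 * 4 * 4 * power(4, 1)
= 4 * 4 * 4 * 4 * 4 * 4 * 4 * 4 * power(4, 0)
= 4 * 4 * 4 * 4 * 4 * 4 * 4 * 4 * 1
= 65536


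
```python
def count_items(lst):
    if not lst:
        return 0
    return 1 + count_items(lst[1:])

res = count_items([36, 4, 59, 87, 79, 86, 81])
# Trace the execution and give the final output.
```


count_items([36, 4, 59, 87, 79, 86, 81])
= 1 + count_items([4, 59, 87, 79, 86, 81])
= 1 + 1 + count_items([59, 87, 79, 86, 81])
= 1 + 1 + 1 + count_items([87, 79, 86, 81])
= 1 + 1 + 1 + 1 + count_items([79, 86, 81])
= 1 + 1 + 1 + 1 + 1 + count_items([86, 81])
= 1 + 1 + 1 + 1 + 1 + 1 + count_items([81])
= 1 + 1 + 1 + 1 + 1 + 1 + 1 + count_items([])
= 1 + 1 + 1 + 1 + 1 + 1 + 1 + 0
= 7


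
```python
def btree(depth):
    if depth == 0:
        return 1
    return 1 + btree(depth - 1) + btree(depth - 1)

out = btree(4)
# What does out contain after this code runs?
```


btree(4)
= 1 + btree(3) + btree(3)
= 1 + 2 * btree(3)
btree(k) = 2^(k+1) - 1
btree(0) = 1
btree(1) = 3
btree(2) = 7
btree(3) = 15
btree(4) = 31
btree(4) = 2^5 - 1 = 31


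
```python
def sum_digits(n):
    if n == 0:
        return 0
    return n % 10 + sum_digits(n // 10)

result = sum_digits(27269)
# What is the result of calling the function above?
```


sum_digits(27269)
= 9 + sum_digits(2726)
= 9 + 6 + sum_digits(272)
= 9 + 6 + 2 + sum_digits(27)
= 9 + 6 + 2 + 7 + sum_digits(2)
= 9 + 6 + 2 + 7 + 2 + sum_digits(0)
= 9 + 6 + 2 + 7 + 2 + 0
= 26


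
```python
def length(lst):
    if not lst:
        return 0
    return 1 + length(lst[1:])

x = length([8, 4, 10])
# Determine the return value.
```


length([8, 4, 10])
= 1 + length([4, 10])
= 1 + 1 + length([10])
= 1 + 1 + 1 + length([])
= 1 + 1 + 1 + 0
= 3


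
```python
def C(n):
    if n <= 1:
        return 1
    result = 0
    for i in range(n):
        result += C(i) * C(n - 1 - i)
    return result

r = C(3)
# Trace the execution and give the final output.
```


C(3)
= sum of C(i) * C(3-1-i) for i in 0..2
First compute sub-values bottom-up:
  C(0) = 1, C(1) = 1
  C(2) = 1*1 + 1*1 = 2
Now C(3):
  C(0)*C(2) = 1*2 = 2
  C(1)*C(1) = 1*1 = 1
  C(2)*C(0) = 2*1 = 2
= 2 + 1 + 2
= 5


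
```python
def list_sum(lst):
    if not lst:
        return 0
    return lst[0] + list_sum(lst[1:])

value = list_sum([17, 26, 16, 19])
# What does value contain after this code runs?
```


list_sum([17, 26, 16, 19])
= 17 + list_sum([26, 16, 19])
= 17 + 26 + list_sum([16, 19])
= 17 + 26 + 16 + list_sum([19])
= 17 + 26 + 16 + 19 + list_sum([])
= 17 + 26 + 16 + 19 + 0
= 78


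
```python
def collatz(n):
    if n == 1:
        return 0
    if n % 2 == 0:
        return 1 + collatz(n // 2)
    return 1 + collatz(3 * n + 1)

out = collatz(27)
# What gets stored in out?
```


collatz(27)
27 is odd -> 3*27+1 = 82 -> collatz(82)
82 is even -> collatz(41)
41 is odd -> 3*41+1 = 124 -> collatz(124)
124 is even -> collatz(62)
62 is even -> collatz(31)
31 is odd -> 3*31+1 = 94 -> collatz(94)
94 is even -> collatz(47)
47 is odd -> 3*47+1 = 142 -> collatz(142)
142 is even -> collatz(71)
71 is odd -> 3*71+1 = 214 -> collatz(214)
214 is even -> collatz(107)
107 is odd -> 3*107+1 = 322 -> collatz(322)
322 is even -> collatz(161)
161 is odd -> 3*161+1 = 484 -> collatz(484)
484 is even -> collatz(242)
242 is even -> collatz(121)
121 is odd -> 3*121+1 = 364 -> collatz(364)
364 is even -> collatz(182)
182 is even -> collatz(91)
91 is odd -> 3*91+1 = 274 -> collatz(274)
274 is even -> collatz(137)
137 is odd -> 3*137+1 = 412 -> collatz(412)
412 is even -> collatz(206)
206 is even -> collatz(103)
103 is odd -> 3*103+1 = 310 -> collatz(310)
310 is even -> collatz(155)
155 is odd -> 3*155+1 = 466 -> collatz(466)
466 is even -> collatz(233)
233 is odd -> 3*233+1 = 700 -> collatz(700)
700 is even -> collatz(350)
350 is even -> collatz(175)
175 is odd -> 3*175+1 = 526 -> collatz(526)
526 is even -> collatz(263)
263 is odd -> 3*263+1 = 790 -> collatz(790)
790 is even -> collatz(395)
395 is odd -> 3*395+1 = 1186 -> collatz(1186)
1186 is even -> collatz(593)
593 is odd -> 3*593+1 = 1780 -> collatz(1780)
1780 is even -> collatz(890)
890 is even -> collatz(445)
445 is odd -> 3*445+1 = 1336 -> collatz(1336)
1336 is even -> collatz(668)
668 is even -> collatz(334)
334 is even -> collatz(167)
167 is odd -> 3*167+1 = 502 -> collatz(502)
502 is even -> collatz(251)
251 is odd -> 3*251+1 = 754 -> collatz(754)
754 is even -> collatz(377)
377 is odd -> 3*377+1 = 1132 -> collatz(1132)
1132 is even -> collatz(566)
566 is even -> collatz(283)
283 is odd -> 3*283+1 = 850 -> collatz(850)
850 is even -> collatz(425)
425 is odd -> 3*425+1 = 1276 -> collatz(1276)
1276 is even -> collatz(638)
638 is even -> collatz(319)
319 is odd -> 3*319+1 = 958 -> collatz(958)
958 is even -> collatz(479)
479 is odd -> 3*479+1 = 1438 -> collatz(1438)
1438 is even -> collatz(719)
719 is odd -> 3*719+1 = 2158 -> collatz(2158)
2158 is even -> collatz(1079)
1079 is odd -> 3*1079+1 = 3238 -> collatz(3238)
3238 is even -> collatz(1619)
1619 is odd -> 3*1619+1 = 4858 -> collatz(4858)
4858 is even -> collatz(2429)
2429 is odd -> 3*2429+1 = 7288 -> collatz(7288)
7288 is even -> collatz(3644)
3644 is even -> collatz(1822)
1822 is even -> collatz(911)
911 is odd -> 3*911+1 = 2734 -> collatz(2734)
2734 is even -> collatz(1367)
1367 is odd -> 3*1367+1 = 4102 -> collatz(4102)
4102 is even -> collatz(2051)
2051 is odd -> 3*2051+1 = 6154 -> collatz(6154)
6154 is even -> collatz(3077)
3077 is odd -> 3*3077+1 = 9232 -> collatz(9232)
9232 is even -> collatz(4616)
4616 is even -> collatz(2308)
2308 is even -> collatz(1154)
1154 is even -> collatz(577)
577 is odd -> 3*577+1 = 1732 -> collatz(1732)
1732 is even -> collatz(866)
866 is even -> collatz(433)
433 is odd -> 3*433+1 = 1300 -> collatz(1300)
1300 is even -> collatz(650)
650 is even -> collatz(325)
325 is odd -> 3*325+1 = 976 -> collatz(976)
976 is even -> collatz(488)
488 is even -> collatz(244)
244 is even -> collatz(122)
122 is even -> collatz(61)
61 is odd -> 3*61+1 = 184 -> collatz(184)
184 is even -> collatz(92)
92 is even -> collatz(46)
46 is even -> collatz(23)
23 is odd -> 3*23+1 = 70 -> collatz(70)
70 is even -> collatz(35)
35 is odd -> 3*35+1 = 106 -> collatz(106)
106 is even -> collatz(53)
53 is odd -> 3*53+1 = 160 -> collatz(160)
160 is even -> collatz(80)
80 is even -> collatz(40)
40 is even -> collatz(20)
20 is even -> collatz(10)
10 is even -> collatz(5)
5 is odd -> 3*5+1 = 16 -> collatz(16)
16 is even -> collatz(8)
8 is even -> collatz(4)
4 is even -> collatz(2)
2 is even -> collatz(1)
Reached 1 after 111 steps
= 111


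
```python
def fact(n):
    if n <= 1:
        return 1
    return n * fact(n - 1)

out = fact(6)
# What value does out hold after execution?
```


fact(6)
= 6 * fact(5)
= 6 * 5 * fact(4)
= 6 * 5 * 4 * fact(3)
= 6 * 5 * 4 * 3 * fact(2)
= 6 * 5 * 4 * 3 * 2 * fact(1)
= 6 * 5 * 4 * 3 * 2 * 1
= 720


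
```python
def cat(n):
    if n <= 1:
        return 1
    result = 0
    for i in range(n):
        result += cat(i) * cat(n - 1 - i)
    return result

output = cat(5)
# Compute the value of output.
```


cat(5)
= sum of cat(i) * cat(5-1-i) for i in 0..4
First compute sub-values bottom-up:
  cat(0) = 1, cat(1) = 1
  cat(2) = 1*1 + 1*1 = 2
  cat(3) = 1*2 + 1*1 + 2*1 = 5
  cat(4) = 1*5 + 1*2 + 2*1 + 5*1 = 14
Now cat(5):
  cat(0)*cat(4) = 1*14 = 14
  cat(1)*cat(3) = 1*5 = 5
  cat(2)*cat(2) = 2*2 = 4
  cat(3)*cat(1) = 5*1 = 5
  cat(4)*cat(0) = 14*1 = 14
= 14 + 5 + 4 + 5 + 14
= 42


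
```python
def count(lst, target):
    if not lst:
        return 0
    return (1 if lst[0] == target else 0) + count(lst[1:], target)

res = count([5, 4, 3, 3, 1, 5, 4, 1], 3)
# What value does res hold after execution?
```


count([5, 4, 3, 3, 1, 5, 4, 1], 3)
lst[0]=5 != 3: 0 + count([4, 3, 3, 1, 5, 4, 1], 3)
lst[0]=4 != 3: 0 + count([3, 3, 1, 5, 4, 1], 3)
lst[0]=3 == 3: 1 + count([3, 1, 5, 4, 1], 3)
lst[0]=3 == 3: 1 + count([1, 5, 4, 1], 3)
lst[0]=1 != 3: 0 + count([5, 4, 1], 3)
lst[0]=5 != 3: 0 + count([4, 1], 3)
lst[0]=4 != 3: 0 + count([1], 3)
lst[0]=1 != 3: 0 + count([], 3)
= 2


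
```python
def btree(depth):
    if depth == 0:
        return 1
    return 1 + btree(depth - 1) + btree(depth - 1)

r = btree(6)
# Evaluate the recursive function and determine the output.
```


btree(6)
= 1 + btree(5) + btree(5)
= 1 + 2 * btree(5)
btree(k) = 2^(k+1) - 1
btree(0) = 1
btree(1) = 3
btree(2) = 7
btree(3) = 15
btree(4) = 31
btree(6) = 2^7 - 1 = 127


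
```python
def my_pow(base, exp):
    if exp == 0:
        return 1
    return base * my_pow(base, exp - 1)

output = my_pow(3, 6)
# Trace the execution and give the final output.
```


my_pow(3, 6)
= 3 * my_pow(3, 5)
= 3 * 3 * my_pow(3, 4)
= 3 * 3 * 3 * my_pow(3, 3)
= 3 * 3 * 3 * 3 * my_pow(3, 2)
= 3 * 3 * 3 * 3 * 3 * my_pow(3, 1)
= 3 * 3 * 3 * 3 * 3 * 3 * my_pow(3, 0)
= 3 * 3 * 3 * 3 * 3 * 3 * 1
= 729


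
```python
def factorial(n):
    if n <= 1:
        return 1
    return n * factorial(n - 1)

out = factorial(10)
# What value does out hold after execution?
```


factorial(10)
= 10 * factorial(9)
= 10 * 9 * factorial(8)
= 10 * 9 * 8 * factorial(7)
= 10 * 9 * 8 * 7 * factorial(6)
= 10 * 9 * 8 * 7 * 6 * factorial(5)
= 10 * 9 * 8 * 7 * 6 * 5 * factorial(4)
= 10 * 9 * 8 * 7 * 6 * 5 * 4 * factorial(3)
= 10 * 9 * 8 * 7 * 6 * 5 * 4 * 3 * factorial(2)
= 10 * 9 * 8 * 7 * 6 * 5 * 4 * 3 * 2 * factorial(1)
= 10 * 9 * 8 * 7 * 6 * 5 * 4 * 3 * 2 * 1
= 3628800


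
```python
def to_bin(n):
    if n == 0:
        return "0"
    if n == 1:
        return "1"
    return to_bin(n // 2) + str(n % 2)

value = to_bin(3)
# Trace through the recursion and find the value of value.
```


to_bin(3)
= to_bin(1) + "1"
= "1" + "1"
= "11"


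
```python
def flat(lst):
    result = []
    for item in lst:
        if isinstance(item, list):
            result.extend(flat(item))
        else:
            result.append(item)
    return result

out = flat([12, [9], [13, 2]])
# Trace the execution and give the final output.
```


flat([12, [9], [13, 2]])
Processing each element:
  12 is not a list -> append 12
  [9] is a list -> flat recursively -> [9]
  [13, 2] is a list -> flat recursively -> [13, 2]
= [12, 9, 13, 2]


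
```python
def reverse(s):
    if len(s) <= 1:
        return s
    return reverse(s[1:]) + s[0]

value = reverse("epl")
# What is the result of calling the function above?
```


reverse("epl")
= reverse("pl") + "e"
= reverse("l") + "p" + "e"
= "l" + "p" + "e"
= "lpe"


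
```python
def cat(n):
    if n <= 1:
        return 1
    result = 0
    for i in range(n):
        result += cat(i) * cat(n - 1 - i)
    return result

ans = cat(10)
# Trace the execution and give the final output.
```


cat(10)
= sum of cat(i) * cat(10-1-i) for i in 0..9
First compute sub-values bottom-up:
  cat(0) = 1, cat(1) = 1
  cat(2) = 1*1 + 1*1 = 2
  cat(3) = 1*2 + 1*1 + 2*1 = 5
  cat(4) = 1*5 + 1*2 + 2*1 + 5*1 = 14
  cat(5) = 1*14 + 1*5 + 2*2 + 5*1 + 14*1 = 42
  cat(6) = 1*42 + 1*14 + 2*5 + 5*2 + 14*1 + 42*1 = 132
  cat(7) = 1*132 + 1*42 + 2*14 + 5*5 + 14*2 + 42*1 + 132*1 = 429
  cat(8) = 1*429 + 1*132 + 2*42 + 5*14 + 14*5 + 42*2 + 132*1 + 429*1 = 1430
  cat(9) = 1*1430 + 1*429 + 2*132 + 5*42 + 14*14 + 42*5 + 132*2 + 429*1 + 1430*1 = 4862
Now cat(10):
  cat(0)*cat(9) = 1*4862 = 4862
  cat(1)*cat(8) = 1*1430 = 1430
  cat(2)*cat(7) = 2*429 = 858
  cat(3)*cat(6) = 5*132 = 660
  cat(4)*cat(5) = 14*42 = 588
  cat(5)*cat(4) = 42*14 = 588
  cat(6)*cat(3) = 132*5 = 660
  cat(7)*cat(2) = 429*2 = 858
  cat(8)*cat(1) = 1430*1 = 1430
  cat(9)*cat(0) = 4862*1 = 4862
= 4862 + 1430 + 858 + 660 + 588 + 588 + 660 + 858 + 1430 + 4862
= 16796


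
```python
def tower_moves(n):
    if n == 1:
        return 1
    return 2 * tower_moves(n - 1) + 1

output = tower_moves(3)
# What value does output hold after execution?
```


tower_moves(3)
= 2 * tower_moves(2) + 1
= 2 * (2 * tower_moves(1) + 1) + 1
Now compute bottom-up:
tower_moves(1) = 1
tower_moves(2) = 2 * 1 + 1 = 3
tower_moves(3) = 2 * 3 + 1 = 7
= 7


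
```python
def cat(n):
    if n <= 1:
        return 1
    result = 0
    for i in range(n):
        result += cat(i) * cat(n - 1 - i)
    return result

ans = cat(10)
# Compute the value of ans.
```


cat(10)
= sum of cat(i) * cat(10-1-i) for i in 0..9
First compute sub-values bottom-up:
  cat(0) = 1, cat(1) = 1
  cat(2) = 1*1 + 1*1 = 2
  cat(3) = 1*2 + 1*1 + 2*1 = 5
  cat(4) = 1*5 + 1*2 + 2*1 + 5*1 = 14
  cat(5) = 1*14 + 1*5 + 2*2 + 5*1 + 14*1 = 42
  cat(6) = 1*42 + 1*14 + 2*5 + 5*2 + 14*1 + 42*1 = 132
  cat(7) = 1*132 + 1*42 + 2*14 + 5*5 + 14*2 + 42*1 + 132*1 = 429
  cat(8) = 1*429 + 1*132 + 2*42 + 5*14 + 14*5 + 42*2 + 132*1 + 429*1 = 1430
  cat(9) = 1*1430 + 1*429 + 2*132 + 5*42 + 14*14 + 42*5 + 132*2 + 429*1 + 1430*1 = 4862
Now cat(10):
  cat(0)*cat(9) = 1*4862 = 4862
  cat(1)*cat(8) = 1*1430 = 1430
  cat(2)*cat(7) = 2*429 = 858
  cat(3)*cat(6) = 5*132 = 660
  cat(4)*cat(5) = 14*42 = 588
  cat(5)*cat(4) = 42*14 = 588
  cat(6)*cat(3) = 132*5 = 660
  cat(7)*cat(2) = 429*2 = 858
  cat(8)*cat(1) = 1430*1 = 1430
  cat(9)*cat(0) = 4862*1 = 4862
= 4862 + 1430 + 858 + 660 + 588 + 588 + 660 + 858 + 1430 + 4862
= 16796
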